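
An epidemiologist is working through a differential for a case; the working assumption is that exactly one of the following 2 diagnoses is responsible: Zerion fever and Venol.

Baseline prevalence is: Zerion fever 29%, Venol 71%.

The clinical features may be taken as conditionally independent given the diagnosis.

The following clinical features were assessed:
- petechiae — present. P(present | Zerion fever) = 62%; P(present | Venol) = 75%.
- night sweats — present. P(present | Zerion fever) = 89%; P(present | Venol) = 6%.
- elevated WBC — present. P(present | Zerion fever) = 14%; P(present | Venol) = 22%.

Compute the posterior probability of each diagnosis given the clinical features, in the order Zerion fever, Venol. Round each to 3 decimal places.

By Bayes' rule with conditional independence, the unnormalized weight for each hypothesis is prior × ∏ likelihoods:
  Zerion fever: 0.29 × 0.62 × 0.89 × 0.14 = 0.022403
  Venol: 0.71 × 0.75 × 0.06 × 0.22 = 0.007029
Normalizing constant Z = 0.022403 + 0.007029 = 0.029432.
P(Zerion fever | evidence) = 0.022403 / 0.029432 ≈ 0.761
P(Venol | evidence) = 0.007029 / 0.029432 ≈ 0.239

0.761, 0.239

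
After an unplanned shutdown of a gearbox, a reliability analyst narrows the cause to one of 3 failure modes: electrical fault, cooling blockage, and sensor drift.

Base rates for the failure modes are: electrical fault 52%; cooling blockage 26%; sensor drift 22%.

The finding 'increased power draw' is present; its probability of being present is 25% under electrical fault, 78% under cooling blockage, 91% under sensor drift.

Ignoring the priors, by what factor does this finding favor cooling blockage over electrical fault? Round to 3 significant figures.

3.12

The Bayes factor is the ratio of the two likelihoods.
  cooling blockage: 0.78
  electrical fault: 0.25
Bayes factor = 0.78 / 0.25 ≈ 3.12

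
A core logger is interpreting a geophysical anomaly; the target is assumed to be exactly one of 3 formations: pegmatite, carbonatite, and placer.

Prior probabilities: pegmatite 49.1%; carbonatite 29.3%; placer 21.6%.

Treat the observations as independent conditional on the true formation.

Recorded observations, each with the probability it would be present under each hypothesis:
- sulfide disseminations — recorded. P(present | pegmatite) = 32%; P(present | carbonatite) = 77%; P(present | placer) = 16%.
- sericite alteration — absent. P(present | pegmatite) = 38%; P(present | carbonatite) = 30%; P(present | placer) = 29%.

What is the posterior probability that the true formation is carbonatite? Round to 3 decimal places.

By Bayes' rule with conditional independence, the unnormalized weight for each hypothesis is prior × ∏ likelihoods (using 1 − P(present | H) for each absent observation):
  pegmatite: 0.491 × 0.32 × (1 − 0.38) = 0.097414
  carbonatite: 0.293 × 0.77 × (1 − 0.30) = 0.15793
  placer: 0.216 × 0.16 × (1 − 0.29) = 0.024538
Normalizing constant Z = 0.097414 + 0.15793 + 0.024538 = 0.27988.
P(carbonatite | evidence) = 0.15793 / 0.27988 ≈ 0.564.

0.564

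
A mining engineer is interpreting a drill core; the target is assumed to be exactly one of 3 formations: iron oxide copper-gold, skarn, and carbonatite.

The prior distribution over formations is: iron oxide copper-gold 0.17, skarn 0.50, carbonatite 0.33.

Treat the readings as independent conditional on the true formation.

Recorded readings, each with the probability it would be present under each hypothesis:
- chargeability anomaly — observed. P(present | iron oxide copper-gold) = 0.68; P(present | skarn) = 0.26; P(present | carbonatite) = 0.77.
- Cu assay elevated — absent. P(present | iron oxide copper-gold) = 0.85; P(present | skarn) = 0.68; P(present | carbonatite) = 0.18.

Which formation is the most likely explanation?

carbonatite

Multiply each prior by the joint likelihood of the reading pattern (using 1 − P(present | H) for each absent reading):
  iron oxide copper-gold: 0.17 × 0.68 × (1 − 0.85) = 0.01734
  skarn: 0.50 × 0.26 × (1 − 0.68) = 0.0416
  carbonatite: 0.33 × 0.77 × (1 − 0.18) = 0.20836
Marginal likelihood of the evidence = 0.2673.
P(iron oxide copper-gold | evidence) ≈ 0.01734 / 0.2673 ≈ 0.065
P(skarn | evidence) ≈ 0.0416 / 0.2673 ≈ 0.156
P(carbonatite | evidence) ≈ 0.20836 / 0.2673 ≈ 0.780
The largest is 0.780, so carbonatite is most probable.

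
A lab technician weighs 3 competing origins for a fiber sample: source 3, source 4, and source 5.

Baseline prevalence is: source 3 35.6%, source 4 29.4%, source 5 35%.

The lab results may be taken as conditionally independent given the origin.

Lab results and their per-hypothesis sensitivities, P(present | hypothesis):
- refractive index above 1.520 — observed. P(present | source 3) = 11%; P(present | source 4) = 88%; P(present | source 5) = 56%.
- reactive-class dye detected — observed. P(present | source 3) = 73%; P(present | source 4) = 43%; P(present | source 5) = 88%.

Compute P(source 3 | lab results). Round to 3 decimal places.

For each hypothesis, the unnormalized posterior weight is prior × product of the lab result likelihoods:
  source 3: 0.356 × 0.11 × 0.73 = 0.028587
  source 4: 0.294 × 0.88 × 0.43 = 0.11125
  source 5: 0.350 × 0.56 × 0.88 = 0.17248
Normalizing constant Z = 0.028587 + 0.11125 + 0.17248 = 0.31232.
P(source 3 | evidence) = 0.028587 / 0.31232 ≈ 0.092.

0.092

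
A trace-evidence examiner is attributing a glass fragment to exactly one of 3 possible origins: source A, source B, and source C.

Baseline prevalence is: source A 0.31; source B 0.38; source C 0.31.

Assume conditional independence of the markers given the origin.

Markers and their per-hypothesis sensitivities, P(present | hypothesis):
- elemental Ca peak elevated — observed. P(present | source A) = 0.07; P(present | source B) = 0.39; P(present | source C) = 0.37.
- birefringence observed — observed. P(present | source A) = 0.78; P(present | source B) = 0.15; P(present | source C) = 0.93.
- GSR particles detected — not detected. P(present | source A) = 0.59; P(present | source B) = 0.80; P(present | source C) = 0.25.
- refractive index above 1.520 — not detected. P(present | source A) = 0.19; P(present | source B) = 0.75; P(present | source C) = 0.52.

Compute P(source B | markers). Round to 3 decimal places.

By Bayes' rule with conditional independence, the unnormalized weight for each hypothesis is prior × ∏ likelihoods (using 1 − P(present | H) for each absent marker):
  source A: 0.31 × 0.07 × 0.78 × (1 − 0.59) × (1 − 0.19) = 0.0056211
  source B: 0.38 × 0.39 × 0.15 × (1 − 0.80) × (1 − 0.75) = 0.0011115
  source C: 0.31 × 0.37 × 0.93 × (1 − 0.25) × (1 − 0.52) = 0.038402
Normalizing constant Z = 0.0056211 + 0.0011115 + 0.038402 = 0.045134.
P(source B | evidence) = 0.0011115 / 0.045134 ≈ 0.025.

0.025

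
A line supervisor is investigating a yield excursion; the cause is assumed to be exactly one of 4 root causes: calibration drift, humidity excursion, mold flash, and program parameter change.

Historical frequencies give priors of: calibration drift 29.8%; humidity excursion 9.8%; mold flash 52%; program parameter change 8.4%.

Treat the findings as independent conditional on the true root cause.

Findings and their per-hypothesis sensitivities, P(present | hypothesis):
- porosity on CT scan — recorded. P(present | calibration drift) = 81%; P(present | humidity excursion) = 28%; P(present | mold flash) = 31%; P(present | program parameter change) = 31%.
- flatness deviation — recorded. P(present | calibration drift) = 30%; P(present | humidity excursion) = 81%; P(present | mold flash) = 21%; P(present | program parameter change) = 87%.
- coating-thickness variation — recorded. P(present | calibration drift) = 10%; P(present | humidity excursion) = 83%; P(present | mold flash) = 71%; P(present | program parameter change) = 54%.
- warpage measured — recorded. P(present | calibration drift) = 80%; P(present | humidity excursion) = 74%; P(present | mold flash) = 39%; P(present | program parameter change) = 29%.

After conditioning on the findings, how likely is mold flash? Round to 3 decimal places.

By Bayes' rule with conditional independence, the unnormalized weight for each hypothesis is prior × ∏ likelihoods:
  calibration drift: 0.298 × 0.81 × 0.30 × 0.10 × 0.80 = 0.0057931
  humidity excursion: 0.098 × 0.28 × 0.81 × 0.83 × 0.74 = 0.013651
  mold flash: 0.520 × 0.31 × 0.21 × 0.71 × 0.39 = 0.0093736
  program parameter change: 0.084 × 0.31 × 0.87 × 0.54 × 0.29 = 0.0035477
Normalizing constant Z = 0.0057931 + 0.013651 + 0.0093736 + 0.0035477 = 0.032366.
P(mold flash | evidence) = 0.0093736 / 0.032366 ≈ 0.290.

0.290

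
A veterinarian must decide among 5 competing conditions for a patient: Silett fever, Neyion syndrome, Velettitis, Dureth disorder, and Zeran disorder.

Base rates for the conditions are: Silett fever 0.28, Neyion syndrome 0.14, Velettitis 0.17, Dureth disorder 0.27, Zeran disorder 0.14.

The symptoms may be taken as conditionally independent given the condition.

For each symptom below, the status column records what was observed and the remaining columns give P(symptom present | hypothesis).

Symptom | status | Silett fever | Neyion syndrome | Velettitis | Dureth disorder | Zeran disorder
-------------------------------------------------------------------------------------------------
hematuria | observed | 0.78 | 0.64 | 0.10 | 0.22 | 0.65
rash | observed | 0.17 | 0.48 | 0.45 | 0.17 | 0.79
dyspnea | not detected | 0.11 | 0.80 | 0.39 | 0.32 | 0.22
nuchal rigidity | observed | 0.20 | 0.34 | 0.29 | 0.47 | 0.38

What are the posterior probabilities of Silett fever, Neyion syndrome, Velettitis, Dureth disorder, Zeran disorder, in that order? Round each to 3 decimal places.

0.187, 0.083, 0.038, 0.091, 0.602

For each hypothesis, the unnormalized posterior weight is prior × product of the symptom likelihoods (using 1 − P(present | H) for each absent symptom):
  Silett fever: 0.28 × 0.78 × 0.17 × (1 − 0.11) × 0.20 = 0.0066088
  Neyion syndrome: 0.14 × 0.64 × 0.48 × (1 − 0.80) × 0.34 = 0.0029245
  Velettitis: 0.17 × 0.10 × 0.45 × (1 − 0.39) × 0.29 = 0.0013533
  Dureth disorder: 0.27 × 0.22 × 0.17 × (1 − 0.32) × 0.47 = 0.0032273
  Zeran disorder: 0.14 × 0.65 × 0.79 × (1 − 0.22) × 0.38 = 0.021308
Normalizing constant Z = 0.0066088 + 0.0029245 + 0.0013533 + 0.0032273 + 0.021308 = 0.035422.
P(Silett fever | evidence) = 0.0066088 / 0.035422 ≈ 0.187
P(Neyion syndrome | evidence) = 0.0029245 / 0.035422 ≈ 0.083
P(Velettitis | evidence) = 0.0013533 / 0.035422 ≈ 0.038
P(Dureth disorder | evidence) = 0.0032273 / 0.035422 ≈ 0.091
P(Zeran disorder | evidence) = 0.021308 / 0.035422 ≈ 0.602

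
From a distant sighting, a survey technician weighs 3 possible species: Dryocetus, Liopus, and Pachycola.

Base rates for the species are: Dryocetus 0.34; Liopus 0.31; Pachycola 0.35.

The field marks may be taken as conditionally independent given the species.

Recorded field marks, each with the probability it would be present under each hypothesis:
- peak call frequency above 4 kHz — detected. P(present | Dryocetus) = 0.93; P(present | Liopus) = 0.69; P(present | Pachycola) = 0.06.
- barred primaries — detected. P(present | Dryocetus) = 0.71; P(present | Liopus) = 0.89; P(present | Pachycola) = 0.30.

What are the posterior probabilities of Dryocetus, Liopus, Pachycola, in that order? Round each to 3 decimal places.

By Bayes' rule with conditional independence, the unnormalized weight for each hypothesis is prior × ∏ likelihoods:
  Dryocetus: 0.34 × 0.93 × 0.71 = 0.2245
  Liopus: 0.31 × 0.69 × 0.89 = 0.19037
  Pachycola: 0.35 × 0.06 × 0.30 = 0.0063
The unnormalized weights sum to 0.42117.
P(Dryocetus | evidence) = 0.2245 / 0.42117 ≈ 0.533
P(Liopus | evidence) = 0.19037 / 0.42117 ≈ 0.452
P(Pachycola | evidence) = 0.0063 / 0.42117 ≈ 0.015

0.533, 0.452, 0.015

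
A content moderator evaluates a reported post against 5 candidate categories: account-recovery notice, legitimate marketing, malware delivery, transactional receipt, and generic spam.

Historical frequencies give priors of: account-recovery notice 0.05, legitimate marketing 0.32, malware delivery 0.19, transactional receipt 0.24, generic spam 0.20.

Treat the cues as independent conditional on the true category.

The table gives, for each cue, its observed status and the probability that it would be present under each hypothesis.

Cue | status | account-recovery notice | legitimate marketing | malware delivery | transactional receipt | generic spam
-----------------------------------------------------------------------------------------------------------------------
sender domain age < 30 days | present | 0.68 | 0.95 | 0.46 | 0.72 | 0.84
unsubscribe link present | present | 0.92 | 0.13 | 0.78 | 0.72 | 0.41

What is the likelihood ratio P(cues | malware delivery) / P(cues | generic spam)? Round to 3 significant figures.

1.04

The Bayes factor is the ratio of the joint likelihoods of the cue pattern under the two hypotheses.
  malware delivery: 0.46 × 0.78 = 0.3588
  generic spam: 0.84 × 0.41 = 0.3444
Bayes factor = 0.3588 / 0.3444 ≈ 1.04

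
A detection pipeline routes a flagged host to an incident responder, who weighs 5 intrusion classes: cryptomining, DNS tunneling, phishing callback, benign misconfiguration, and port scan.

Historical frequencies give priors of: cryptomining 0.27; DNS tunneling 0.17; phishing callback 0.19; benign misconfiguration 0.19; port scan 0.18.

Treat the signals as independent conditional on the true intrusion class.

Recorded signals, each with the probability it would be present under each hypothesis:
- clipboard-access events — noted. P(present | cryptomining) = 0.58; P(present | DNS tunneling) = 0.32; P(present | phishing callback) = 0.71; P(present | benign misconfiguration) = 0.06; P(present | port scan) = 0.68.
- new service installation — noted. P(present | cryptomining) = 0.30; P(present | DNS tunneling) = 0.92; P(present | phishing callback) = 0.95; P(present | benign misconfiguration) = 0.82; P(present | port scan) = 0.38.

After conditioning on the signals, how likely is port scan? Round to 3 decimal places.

0.165

Multiply each prior by the joint likelihood of the signal pattern:
  cryptomining: 0.27 × 0.58 × 0.30 = 0.04698
  DNS tunneling: 0.17 × 0.32 × 0.92 = 0.050048
  phishing callback: 0.19 × 0.71 × 0.95 = 0.12815
  benign misconfiguration: 0.19 × 0.06 × 0.82 = 0.009348
  port scan: 0.18 × 0.68 × 0.38 = 0.046512
Marginal likelihood of the evidence = 0.28104.
P(port scan | evidence) = 0.046512 / 0.28104 ≈ 0.165.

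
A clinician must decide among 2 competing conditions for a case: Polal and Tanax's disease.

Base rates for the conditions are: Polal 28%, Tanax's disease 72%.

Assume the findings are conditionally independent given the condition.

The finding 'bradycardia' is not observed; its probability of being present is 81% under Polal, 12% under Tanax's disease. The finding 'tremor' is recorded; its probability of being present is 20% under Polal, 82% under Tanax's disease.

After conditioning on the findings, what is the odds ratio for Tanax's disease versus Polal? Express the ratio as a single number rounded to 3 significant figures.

Unnormalized posterior weight (prior times the finding likelihoods) for each of the two hypotheses (using 1 − P(present | H) for each absent finding):
  Tanax's disease: 0.72 × (1 − 0.12) × 0.82 = 0.51955
  Polal: 0.28 × (1 − 0.81) × 0.20 = 0.01064
Posterior odds = 0.51955 / 0.01064 ≈ 48.8.

48.8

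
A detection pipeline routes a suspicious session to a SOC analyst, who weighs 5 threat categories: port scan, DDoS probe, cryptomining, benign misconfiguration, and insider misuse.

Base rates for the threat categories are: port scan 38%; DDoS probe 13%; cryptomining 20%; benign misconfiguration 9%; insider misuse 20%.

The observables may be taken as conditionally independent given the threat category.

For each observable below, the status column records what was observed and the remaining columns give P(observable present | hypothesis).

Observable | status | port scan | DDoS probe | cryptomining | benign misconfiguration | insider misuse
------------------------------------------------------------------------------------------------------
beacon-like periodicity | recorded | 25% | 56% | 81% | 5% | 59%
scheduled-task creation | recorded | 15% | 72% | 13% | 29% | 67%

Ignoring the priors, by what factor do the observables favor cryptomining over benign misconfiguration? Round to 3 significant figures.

The Bayes factor is the ratio of the joint likelihoods of the observable pattern under the two hypotheses.
  cryptomining: 0.81 × 0.13 = 0.1053
  benign misconfiguration: 0.05 × 0.29 = 0.0145
Bayes factor = 0.1053 / 0.0145 ≈ 7.26

7.26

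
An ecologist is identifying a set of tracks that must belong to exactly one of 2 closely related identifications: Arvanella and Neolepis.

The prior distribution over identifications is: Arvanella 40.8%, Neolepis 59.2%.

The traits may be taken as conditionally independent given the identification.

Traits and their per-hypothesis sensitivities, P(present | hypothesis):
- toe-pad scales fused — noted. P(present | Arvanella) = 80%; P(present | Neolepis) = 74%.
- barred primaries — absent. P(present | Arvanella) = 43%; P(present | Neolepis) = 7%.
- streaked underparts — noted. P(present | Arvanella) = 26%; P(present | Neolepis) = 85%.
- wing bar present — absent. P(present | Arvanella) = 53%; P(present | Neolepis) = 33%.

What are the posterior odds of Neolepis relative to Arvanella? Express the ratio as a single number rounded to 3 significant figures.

The normalizing constant cancels in an odds ratio, so compute prior × likelihood for the two hypotheses only (using 1 − P(present | H) for each absent trait):
  Neolepis: 0.592 × 0.74 × (1 − 0.07) × 0.85 × (1 − 0.33) = 0.23202
  Arvanella: 0.408 × 0.80 × (1 − 0.43) × 0.26 × (1 − 0.53) = 0.022735
Posterior odds = 0.23202 / 0.022735 ≈ 10.2.

10.2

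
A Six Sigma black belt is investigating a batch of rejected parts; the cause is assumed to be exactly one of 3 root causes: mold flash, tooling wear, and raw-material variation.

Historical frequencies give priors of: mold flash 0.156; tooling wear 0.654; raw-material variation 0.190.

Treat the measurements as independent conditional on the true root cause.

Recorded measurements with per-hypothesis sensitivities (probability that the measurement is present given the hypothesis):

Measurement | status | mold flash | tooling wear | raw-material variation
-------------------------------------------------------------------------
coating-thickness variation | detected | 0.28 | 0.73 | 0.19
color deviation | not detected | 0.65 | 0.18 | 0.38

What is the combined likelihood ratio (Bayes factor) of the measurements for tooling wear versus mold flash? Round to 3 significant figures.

The Bayes factor is the ratio of the joint likelihoods of the measurement pattern under the two hypotheses (using 1 − P(present | H) for each absent measurement).
  tooling wear: 0.73 × (1 − 0.18) = 0.5986
  mold flash: 0.28 × (1 − 0.65) = 0.098
Bayes factor = 0.5986 / 0.098 ≈ 6.11

6.11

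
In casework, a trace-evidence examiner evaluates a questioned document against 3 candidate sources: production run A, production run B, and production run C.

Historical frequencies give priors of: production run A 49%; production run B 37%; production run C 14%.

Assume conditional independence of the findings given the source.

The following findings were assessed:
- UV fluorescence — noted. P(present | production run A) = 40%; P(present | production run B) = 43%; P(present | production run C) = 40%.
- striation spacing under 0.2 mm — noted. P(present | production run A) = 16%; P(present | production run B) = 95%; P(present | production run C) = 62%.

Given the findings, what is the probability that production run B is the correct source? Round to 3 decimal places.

0.696

Multiply each prior by the joint likelihood of the evidence pattern:
  production run A: 0.49 × 0.40 × 0.16 = 0.03136
  production run B: 0.37 × 0.43 × 0.95 = 0.15114
  production run C: 0.14 × 0.40 × 0.62 = 0.03472
Normalizing constant Z = 0.03136 + 0.15114 + 0.03472 = 0.21722.
P(production run B | evidence) = 0.15114 / 0.21722 ≈ 0.696.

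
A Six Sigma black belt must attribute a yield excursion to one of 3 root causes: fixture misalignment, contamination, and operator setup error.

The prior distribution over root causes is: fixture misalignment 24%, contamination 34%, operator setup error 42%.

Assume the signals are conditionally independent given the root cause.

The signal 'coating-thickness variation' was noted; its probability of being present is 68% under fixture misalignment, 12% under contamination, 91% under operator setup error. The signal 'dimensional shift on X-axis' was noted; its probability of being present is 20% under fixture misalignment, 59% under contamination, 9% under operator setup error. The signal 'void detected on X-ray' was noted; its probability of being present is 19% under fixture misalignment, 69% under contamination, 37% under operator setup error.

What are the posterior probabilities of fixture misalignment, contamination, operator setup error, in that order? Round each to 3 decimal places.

0.175, 0.467, 0.358

For each hypothesis, the unnormalized posterior weight is prior × product of the signal likelihoods:
  fixture misalignment: 0.24 × 0.68 × 0.20 × 0.19 = 0.0062016
  contamination: 0.34 × 0.12 × 0.59 × 0.69 = 0.01661
  operator setup error: 0.42 × 0.91 × 0.09 × 0.37 = 0.012727
The unnormalized weights sum to 0.035539.
P(fixture misalignment | evidence) = 0.0062016 / 0.035539 ≈ 0.175
P(contamination | evidence) = 0.01661 / 0.035539 ≈ 0.467
P(operator setup error | evidence) = 0.012727 / 0.035539 ≈ 0.358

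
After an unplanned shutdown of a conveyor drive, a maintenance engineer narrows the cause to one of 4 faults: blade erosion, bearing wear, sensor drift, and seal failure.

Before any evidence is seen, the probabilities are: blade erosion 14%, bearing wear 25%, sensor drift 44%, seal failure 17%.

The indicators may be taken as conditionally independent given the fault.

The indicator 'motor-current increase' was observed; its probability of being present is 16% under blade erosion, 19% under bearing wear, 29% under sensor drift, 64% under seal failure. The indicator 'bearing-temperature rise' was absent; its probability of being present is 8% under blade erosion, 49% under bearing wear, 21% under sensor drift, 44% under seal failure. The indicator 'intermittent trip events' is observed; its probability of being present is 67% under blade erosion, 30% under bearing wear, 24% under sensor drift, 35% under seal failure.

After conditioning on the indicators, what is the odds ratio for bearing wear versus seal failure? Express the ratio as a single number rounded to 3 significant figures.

0.341

Posterior odds equal prior odds times the likelihood ratio; only the two competing hypotheses matter (using 1 − P(present | H) for each absent indicator).
  bearing wear: 0.25 × 0.19 × (1 − 0.49) × 0.30 = 0.0072675
  seal failure: 0.17 × 0.64 × (1 − 0.44) × 0.35 = 0.021325
Odds(bearing wear : seal failure) = 0.0072675 / 0.021325 ≈ 0.341.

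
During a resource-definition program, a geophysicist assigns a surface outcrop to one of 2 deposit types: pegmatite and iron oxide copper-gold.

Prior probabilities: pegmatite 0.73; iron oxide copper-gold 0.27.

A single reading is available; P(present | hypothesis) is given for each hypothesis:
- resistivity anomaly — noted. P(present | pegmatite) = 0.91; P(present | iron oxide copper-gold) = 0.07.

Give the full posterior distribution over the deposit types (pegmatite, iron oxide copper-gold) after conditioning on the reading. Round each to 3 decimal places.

Multiply each prior by the likelihood of the reading:
  pegmatite: 0.73 × 0.91 = 0.6643
  iron oxide copper-gold: 0.27 × 0.07 = 0.0189
Marginal likelihood of the evidence = 0.6832.
P(pegmatite | evidence) = 0.6643 / 0.6832 ≈ 0.972
P(iron oxide copper-gold | evidence) = 0.0189 / 0.6832 ≈ 0.028

0.972, 0.028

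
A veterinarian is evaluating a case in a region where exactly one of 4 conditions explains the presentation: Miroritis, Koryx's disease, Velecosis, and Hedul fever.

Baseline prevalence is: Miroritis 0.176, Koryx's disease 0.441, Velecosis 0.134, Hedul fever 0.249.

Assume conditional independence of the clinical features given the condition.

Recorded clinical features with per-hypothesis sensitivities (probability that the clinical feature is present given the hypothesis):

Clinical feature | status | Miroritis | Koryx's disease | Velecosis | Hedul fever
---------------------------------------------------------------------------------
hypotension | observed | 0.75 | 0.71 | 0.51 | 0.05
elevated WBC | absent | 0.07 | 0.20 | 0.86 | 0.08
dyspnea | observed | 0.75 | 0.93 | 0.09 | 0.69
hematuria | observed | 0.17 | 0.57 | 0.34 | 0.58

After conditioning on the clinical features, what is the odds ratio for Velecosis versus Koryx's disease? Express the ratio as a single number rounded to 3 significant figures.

Unnormalized posterior weight (prior times the clinical feature likelihoods) for each of the two hypotheses (using 1 − P(present | H) for each absent clinical feature):
  Velecosis: 0.134 × 0.51 × (1 − 0.86) × 0.09 × 0.34 = 0.00029277
  Koryx's disease: 0.441 × 0.71 × (1 − 0.20) × 0.93 × 0.57 = 0.13278
Posterior odds = 0.00029277 / 0.13278 ≈ 0.00220.

0.00220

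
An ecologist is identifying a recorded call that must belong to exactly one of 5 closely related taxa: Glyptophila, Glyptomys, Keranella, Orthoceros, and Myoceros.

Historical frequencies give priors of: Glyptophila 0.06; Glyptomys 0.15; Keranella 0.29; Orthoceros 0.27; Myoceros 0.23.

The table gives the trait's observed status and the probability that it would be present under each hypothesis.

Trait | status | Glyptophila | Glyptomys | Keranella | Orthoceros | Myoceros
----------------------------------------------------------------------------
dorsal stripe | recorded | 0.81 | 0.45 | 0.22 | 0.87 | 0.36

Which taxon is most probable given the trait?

Orthoceros

For each hypothesis, the unnormalized posterior weight is prior × likelihood:
  Glyptophila: 0.06 × 0.81 = 0.0486
  Glyptomys: 0.15 × 0.45 = 0.0675
  Keranella: 0.29 × 0.22 = 0.0638
  Orthoceros: 0.27 × 0.87 = 0.2349
  Myoceros: 0.23 × 0.36 = 0.0828
Normalizing constant Z = 0.0486 + 0.0675 + 0.0638 + 0.2349 + 0.0828 = 0.4976.
P(Glyptophila | evidence) ≈ 0.0486 / 0.4976 ≈ 0.098
P(Glyptomys | evidence) ≈ 0.0675 / 0.4976 ≈ 0.136
P(Keranella | evidence) ≈ 0.0638 / 0.4976 ≈ 0.128
P(Orthoceros | evidence) ≈ 0.2349 / 0.4976 ≈ 0.472
P(Myoceros | evidence) ≈ 0.0828 / 0.4976 ≈ 0.166
The largest is 0.472, so Orthoceros is most probable.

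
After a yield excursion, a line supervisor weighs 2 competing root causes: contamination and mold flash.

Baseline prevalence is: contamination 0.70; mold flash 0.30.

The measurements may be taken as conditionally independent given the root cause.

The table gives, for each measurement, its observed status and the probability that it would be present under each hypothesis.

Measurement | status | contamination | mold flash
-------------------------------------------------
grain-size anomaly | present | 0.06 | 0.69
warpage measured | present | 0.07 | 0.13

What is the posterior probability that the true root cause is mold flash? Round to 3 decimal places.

Multiply each prior by the joint likelihood of the measurement pattern:
  contamination: 0.70 × 0.06 × 0.07 = 0.00294
  mold flash: 0.30 × 0.69 × 0.13 = 0.02691
Normalizing constant Z = 0.00294 + 0.02691 = 0.02985.
P(mold flash | evidence) = 0.02691 / 0.02985 ≈ 0.902.

0.902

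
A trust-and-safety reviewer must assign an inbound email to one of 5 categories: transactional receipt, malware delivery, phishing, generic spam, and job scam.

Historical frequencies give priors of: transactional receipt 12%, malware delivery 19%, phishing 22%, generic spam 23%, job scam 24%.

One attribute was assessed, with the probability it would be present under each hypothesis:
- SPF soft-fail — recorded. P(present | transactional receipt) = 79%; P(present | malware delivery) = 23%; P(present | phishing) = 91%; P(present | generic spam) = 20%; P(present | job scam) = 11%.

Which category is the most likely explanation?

phishing

For each hypothesis, the unnormalized posterior weight is prior × likelihood:
  transactional receipt: 0.12 × 0.79 = 0.0948
  malware delivery: 0.19 × 0.23 = 0.0437
  phishing: 0.22 × 0.91 = 0.2002
  generic spam: 0.23 × 0.20 = 0.046
  job scam: 0.24 × 0.11 = 0.0264
The unnormalized weights sum to 0.4111.
P(transactional receipt | evidence) ≈ 0.0948 / 0.4111 ≈ 0.231
P(malware delivery | evidence) ≈ 0.0437 / 0.4111 ≈ 0.106
P(phishing | evidence) ≈ 0.2002 / 0.4111 ≈ 0.487
P(generic spam | evidence) ≈ 0.046 / 0.4111 ≈ 0.112
P(job scam | evidence) ≈ 0.0264 / 0.4111 ≈ 0.064
The largest is 0.487, so phishing is most probable.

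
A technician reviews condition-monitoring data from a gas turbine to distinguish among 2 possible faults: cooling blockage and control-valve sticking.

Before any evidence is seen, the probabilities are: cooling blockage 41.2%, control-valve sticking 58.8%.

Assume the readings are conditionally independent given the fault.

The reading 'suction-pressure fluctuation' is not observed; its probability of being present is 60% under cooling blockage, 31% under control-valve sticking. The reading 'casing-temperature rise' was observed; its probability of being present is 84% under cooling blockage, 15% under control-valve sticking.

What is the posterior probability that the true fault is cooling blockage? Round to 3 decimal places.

For each hypothesis, the unnormalized posterior weight is prior × product of the reading likelihoods (using 1 − P(present | H) for each absent reading):
  cooling blockage: 0.412 × (1 − 0.60) × 0.84 = 0.13843
  control-valve sticking: 0.588 × (1 − 0.31) × 0.15 = 0.060858
Normalizing constant Z = 0.13843 + 0.060858 = 0.19929.
P(cooling blockage | evidence) = 0.13843 / 0.19929 ≈ 0.695.

0.695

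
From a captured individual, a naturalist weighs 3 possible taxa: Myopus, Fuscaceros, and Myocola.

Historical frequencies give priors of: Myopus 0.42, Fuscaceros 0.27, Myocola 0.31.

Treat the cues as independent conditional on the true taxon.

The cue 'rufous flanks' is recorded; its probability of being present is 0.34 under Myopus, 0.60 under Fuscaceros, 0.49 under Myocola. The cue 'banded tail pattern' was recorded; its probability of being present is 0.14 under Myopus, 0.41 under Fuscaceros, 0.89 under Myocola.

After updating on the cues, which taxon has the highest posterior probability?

Myocola

For each hypothesis, the unnormalized posterior weight is prior × product of the cue likelihoods:
  Myopus: 0.42 × 0.34 × 0.14 = 0.019992
  Fuscaceros: 0.27 × 0.60 × 0.41 = 0.06642
  Myocola: 0.31 × 0.49 × 0.89 = 0.13519
Normalizing constant Z = 0.019992 + 0.06642 + 0.13519 = 0.2216.
P(Myopus | evidence) ≈ 0.019992 / 0.2216 ≈ 0.090
P(Fuscaceros | evidence) ≈ 0.06642 / 0.2216 ≈ 0.300
P(Myocola | evidence) ≈ 0.13519 / 0.2216 ≈ 0.610
The largest is 0.610, so Myocola is most probable.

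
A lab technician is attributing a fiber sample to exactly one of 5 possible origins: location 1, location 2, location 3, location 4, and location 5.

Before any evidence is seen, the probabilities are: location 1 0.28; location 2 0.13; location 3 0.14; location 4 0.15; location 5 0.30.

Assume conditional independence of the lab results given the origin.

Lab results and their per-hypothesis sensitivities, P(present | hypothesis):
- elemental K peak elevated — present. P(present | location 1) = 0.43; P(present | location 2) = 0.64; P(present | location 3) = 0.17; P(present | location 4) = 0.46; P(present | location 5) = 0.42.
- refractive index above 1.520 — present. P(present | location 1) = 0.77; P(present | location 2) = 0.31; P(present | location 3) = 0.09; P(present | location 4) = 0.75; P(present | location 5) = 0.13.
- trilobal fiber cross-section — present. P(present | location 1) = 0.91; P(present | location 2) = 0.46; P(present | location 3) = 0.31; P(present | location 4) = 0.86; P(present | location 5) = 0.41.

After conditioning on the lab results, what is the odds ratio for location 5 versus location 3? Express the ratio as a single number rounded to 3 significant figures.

The normalizing constant cancels in an odds ratio, so compute prior × likelihood for the two hypotheses only:
  location 5: 0.30 × 0.42 × 0.13 × 0.41 = 0.0067158
  location 3: 0.14 × 0.17 × 0.09 × 0.31 = 0.00066402
Odds(location 5 : location 3) = 0.0067158 / 0.00066402 ≈ 10.1.

10.1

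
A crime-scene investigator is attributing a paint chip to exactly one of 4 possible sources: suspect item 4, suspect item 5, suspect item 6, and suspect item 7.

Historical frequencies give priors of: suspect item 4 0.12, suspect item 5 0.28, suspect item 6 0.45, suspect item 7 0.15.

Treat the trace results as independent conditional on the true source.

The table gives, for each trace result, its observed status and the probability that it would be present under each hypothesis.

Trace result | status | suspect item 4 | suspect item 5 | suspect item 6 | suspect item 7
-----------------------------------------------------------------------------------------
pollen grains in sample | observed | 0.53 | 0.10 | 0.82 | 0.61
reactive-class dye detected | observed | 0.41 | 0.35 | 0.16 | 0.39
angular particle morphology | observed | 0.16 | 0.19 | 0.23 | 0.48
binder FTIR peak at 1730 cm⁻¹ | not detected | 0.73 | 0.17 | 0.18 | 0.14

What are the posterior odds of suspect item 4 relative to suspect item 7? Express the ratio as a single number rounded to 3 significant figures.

0.0765

The normalizing constant cancels in an odds ratio, so compute prior × likelihood for the two hypotheses only (using 1 − P(present | H) for each absent trace result):
  suspect item 4: 0.12 × 0.53 × 0.41 × 0.16 × (1 − 0.73) = 0.0011265
  suspect item 7: 0.15 × 0.61 × 0.39 × 0.48 × (1 − 0.14) = 0.014731
Odds(suspect item 4 : suspect item 7) = 0.0011265 / 0.014731 ≈ 0.0765.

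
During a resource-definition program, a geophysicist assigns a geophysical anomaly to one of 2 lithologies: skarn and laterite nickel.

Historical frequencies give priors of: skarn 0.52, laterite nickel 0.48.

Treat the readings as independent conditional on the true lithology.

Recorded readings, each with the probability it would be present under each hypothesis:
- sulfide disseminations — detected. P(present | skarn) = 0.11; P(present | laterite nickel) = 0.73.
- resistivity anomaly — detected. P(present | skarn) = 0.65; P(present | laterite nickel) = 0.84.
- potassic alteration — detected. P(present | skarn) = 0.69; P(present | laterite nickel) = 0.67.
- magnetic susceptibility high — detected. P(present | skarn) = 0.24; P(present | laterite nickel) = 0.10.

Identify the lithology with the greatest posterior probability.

Multiply each prior by the joint likelihood of the reading pattern:
  skarn: 0.52 × 0.11 × 0.65 × 0.69 × 0.24 = 0.006157
  laterite nickel: 0.48 × 0.73 × 0.84 × 0.67 × 0.10 = 0.019721
Marginal likelihood of the evidence = 0.025878.
P(skarn | evidence) ≈ 0.006157 / 0.025878 ≈ 0.238
P(laterite nickel | evidence) ≈ 0.019721 / 0.025878 ≈ 0.762
The largest is 0.762, so laterite nickel is most probable.

laterite nickel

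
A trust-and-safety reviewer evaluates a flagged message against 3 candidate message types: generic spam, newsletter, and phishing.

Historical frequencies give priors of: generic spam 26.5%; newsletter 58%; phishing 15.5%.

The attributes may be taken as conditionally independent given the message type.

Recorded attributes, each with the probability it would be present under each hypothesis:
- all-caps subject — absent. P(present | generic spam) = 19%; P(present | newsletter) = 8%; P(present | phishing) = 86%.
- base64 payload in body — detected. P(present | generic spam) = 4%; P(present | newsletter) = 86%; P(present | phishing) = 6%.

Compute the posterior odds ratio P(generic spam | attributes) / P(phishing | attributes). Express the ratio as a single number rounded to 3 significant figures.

The normalizing constant cancels in an odds ratio, so compute prior × likelihood for the two hypotheses only (using 1 − P(present | H) for each absent attribute):
  generic spam: 0.265 × (1 − 0.19) × 0.04 = 0.008586
  phishing: 0.155 × (1 − 0.86) × 0.06 = 0.001302
Posterior odds = 0.008586 / 0.001302 ≈ 6.59.

6.59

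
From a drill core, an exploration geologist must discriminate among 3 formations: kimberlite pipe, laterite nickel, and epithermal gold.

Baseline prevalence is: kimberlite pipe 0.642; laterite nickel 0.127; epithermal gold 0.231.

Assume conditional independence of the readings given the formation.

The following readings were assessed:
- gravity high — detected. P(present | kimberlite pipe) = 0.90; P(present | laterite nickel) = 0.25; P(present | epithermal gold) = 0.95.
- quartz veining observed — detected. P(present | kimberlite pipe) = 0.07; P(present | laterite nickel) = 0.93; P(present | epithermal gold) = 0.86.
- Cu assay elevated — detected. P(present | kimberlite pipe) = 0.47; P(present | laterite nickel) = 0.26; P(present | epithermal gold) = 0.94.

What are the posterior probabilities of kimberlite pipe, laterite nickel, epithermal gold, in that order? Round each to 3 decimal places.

For each hypothesis, the unnormalized posterior weight is prior × product of the reading likelihoods:
  kimberlite pipe: 0.642 × 0.90 × 0.07 × 0.47 = 0.01901
  laterite nickel: 0.127 × 0.25 × 0.93 × 0.26 = 0.0076772
  epithermal gold: 0.231 × 0.95 × 0.86 × 0.94 = 0.1774
The unnormalized weights sum to 0.20409.
P(kimberlite pipe | evidence) = 0.01901 / 0.20409 ≈ 0.093
P(laterite nickel | evidence) = 0.0076772 / 0.20409 ≈ 0.038
P(epithermal gold | evidence) = 0.1774 / 0.20409 ≈ 0.869

0.093, 0.038, 0.869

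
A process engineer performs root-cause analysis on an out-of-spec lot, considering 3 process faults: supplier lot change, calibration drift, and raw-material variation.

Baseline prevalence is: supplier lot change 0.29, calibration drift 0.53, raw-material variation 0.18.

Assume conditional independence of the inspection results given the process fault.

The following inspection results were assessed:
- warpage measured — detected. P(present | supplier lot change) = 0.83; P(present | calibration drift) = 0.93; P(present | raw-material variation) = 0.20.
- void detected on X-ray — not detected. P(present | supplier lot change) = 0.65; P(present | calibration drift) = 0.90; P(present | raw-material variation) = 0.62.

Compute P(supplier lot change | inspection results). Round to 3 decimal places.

0.572

For each hypothesis, the unnormalized posterior weight is prior × product of the inspection result likelihoods (using 1 − P(present | H) for each absent inspection result):
  supplier lot change: 0.29 × 0.83 × (1 − 0.65) = 0.084245
  calibration drift: 0.53 × 0.93 × (1 − 0.90) = 0.04929
  raw-material variation: 0.18 × 0.20 × (1 − 0.62) = 0.01368
Marginal likelihood of the evidence = 0.14721.
P(supplier lot change | evidence) = 0.084245 / 0.14721 ≈ 0.572.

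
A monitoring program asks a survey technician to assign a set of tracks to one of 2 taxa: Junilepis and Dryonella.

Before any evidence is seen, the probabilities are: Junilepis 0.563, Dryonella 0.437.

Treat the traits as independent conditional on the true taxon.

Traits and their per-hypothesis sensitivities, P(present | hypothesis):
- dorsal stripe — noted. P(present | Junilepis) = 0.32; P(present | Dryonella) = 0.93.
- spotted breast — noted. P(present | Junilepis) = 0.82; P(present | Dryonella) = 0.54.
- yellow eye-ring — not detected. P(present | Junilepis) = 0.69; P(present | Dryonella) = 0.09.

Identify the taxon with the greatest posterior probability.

Dryonella

By Bayes' rule with conditional independence, the unnormalized weight for each hypothesis is prior × ∏ likelihoods (using 1 − P(present | H) for each absent trait):
  Junilepis: 0.563 × 0.32 × 0.82 × (1 − 0.69) = 0.045797
  Dryonella: 0.437 × 0.93 × 0.54 × (1 − 0.09) = 0.19971
Marginal likelihood of the evidence = 0.24551.
P(Junilepis | evidence) ≈ 0.045797 / 0.24551 ≈ 0.187
P(Dryonella | evidence) ≈ 0.19971 / 0.24551 ≈ 0.813
The largest is 0.813, so Dryonella is most probable.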